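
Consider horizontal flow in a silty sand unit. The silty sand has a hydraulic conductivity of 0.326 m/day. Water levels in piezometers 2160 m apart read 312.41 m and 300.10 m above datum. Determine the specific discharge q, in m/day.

Hydraulic gradient i = (312.41 − 300.10) / 2160 = 12.31 / 2160 = 0.005699.
Specific discharge q = K · i = 0.3260 × 0.005699 = 0.001858 m/day.

0.00186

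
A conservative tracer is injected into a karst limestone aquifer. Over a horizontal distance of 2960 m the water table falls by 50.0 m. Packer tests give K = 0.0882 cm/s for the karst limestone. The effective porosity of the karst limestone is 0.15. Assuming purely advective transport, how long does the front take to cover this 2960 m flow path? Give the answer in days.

Convert K: 0.0882 cm/s × 864 = 76.20 m/day.
Hydraulic gradient i = Δh / L = 50.0 / 2960 = 0.01689.
Darcy flux q = K · i = 76.20 × 0.01689 = 1.287 m/day.
Seepage velocity v = q / n_e = 1.287 / 0.15 = 8.582 m/day.
Travel time t = L / v = 2960 / 8.582 = 344.9 days.

345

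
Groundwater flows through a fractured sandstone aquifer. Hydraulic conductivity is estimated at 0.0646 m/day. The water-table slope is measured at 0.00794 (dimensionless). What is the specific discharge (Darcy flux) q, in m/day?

0.000513

Hydraulic gradient i = 0.00794.
Specific discharge q = K · i = 0.06460 × 0.007940 = 0.0005129 m/day.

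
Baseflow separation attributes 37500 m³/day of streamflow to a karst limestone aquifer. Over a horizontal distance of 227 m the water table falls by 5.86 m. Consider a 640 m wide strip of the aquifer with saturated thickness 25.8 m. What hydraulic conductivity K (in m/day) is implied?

88.0

Cross-sectional area A = 640 × 25.8 = 16512 m².
Hydraulic gradient i = Δh / L = 5.86 / 227 = 0.02581.
From Q = K·A·i, K = Q / (A·i) = 37500 / (16512 × 0.02581) = 87.98 m/day.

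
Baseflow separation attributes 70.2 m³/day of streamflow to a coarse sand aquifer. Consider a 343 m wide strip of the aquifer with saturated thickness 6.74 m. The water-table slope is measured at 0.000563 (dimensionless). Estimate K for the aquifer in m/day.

Cross-sectional area A = 343 × 6.74 = 2312 m².
Hydraulic gradient i = 0.000563.
From Q = K·A·i, K = Q / (A·i) = 70.2 / (2312 × 0.0005630) = 53.94 m/day.

53.9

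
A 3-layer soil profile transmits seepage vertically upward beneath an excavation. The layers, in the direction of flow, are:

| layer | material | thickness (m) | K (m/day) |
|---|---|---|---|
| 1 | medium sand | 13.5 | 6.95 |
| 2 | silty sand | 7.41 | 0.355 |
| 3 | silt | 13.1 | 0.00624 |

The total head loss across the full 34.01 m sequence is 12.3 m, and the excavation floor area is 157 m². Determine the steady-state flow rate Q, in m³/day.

Flow is perpendicular to layering, so the layers act in series and the equivalent K is the thickness-weighted harmonic mean.
Total thickness L = 13.5 + 7.41 + 13.1 = 34.01 m.
Σ(b_i/K_i) = 13.5/6.95 + 7.41/0.355 + 13.1/0.00624 = 2122 d.
K_eq = L / Σ(b_i/K_i) = 34.01 / 2122 = 0.01603 m/day.
Q = K_eq · A · (Δh/L) = 0.01603 × 157 × (12.3/34.01) = 0.9100 m³/day.

0.910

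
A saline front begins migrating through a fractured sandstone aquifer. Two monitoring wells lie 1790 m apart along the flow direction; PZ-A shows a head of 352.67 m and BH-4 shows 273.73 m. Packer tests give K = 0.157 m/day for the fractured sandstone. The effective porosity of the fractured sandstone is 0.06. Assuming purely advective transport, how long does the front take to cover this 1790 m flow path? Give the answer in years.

42.5

Hydraulic gradient i = (352.67 − 273.73) / 1790 = 78.94 / 1790 = 0.04410.
Darcy flux q = K · i = 0.1570 × 0.04410 = 0.006924 m/day.
Seepage velocity v = q / n_e = 0.006924 / 0.06 = 0.1154 m/day.
Travel time t = L / v = 1790 / 0.1154 = 15512 days = 42.47 years.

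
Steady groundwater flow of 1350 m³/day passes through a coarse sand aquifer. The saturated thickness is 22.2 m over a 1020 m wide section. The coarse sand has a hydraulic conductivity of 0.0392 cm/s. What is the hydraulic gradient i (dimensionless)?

Convert K: 0.0392 cm/s × 864 = 33.87 m/day.
Cross-sectional area A = 1020 × 22.2 = 22644 m².
From Q = K·A·i, i = Q / (K·A) = 1350 / (33.87 × 22644) = 0.001760.

0.00176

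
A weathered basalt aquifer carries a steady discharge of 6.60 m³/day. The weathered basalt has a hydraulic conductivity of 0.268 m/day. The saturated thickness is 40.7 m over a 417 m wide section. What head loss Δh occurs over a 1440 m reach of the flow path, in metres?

Cross-sectional area A = 417 × 40.7 = 16972 m².
From Q = K·A·i, i = Q / (K·A) = 6.60 / (0.2680 × 16972) = 0.001451.
Head loss Δh = i · L = 0.001451 × 1440 = 2.089 m.

2.09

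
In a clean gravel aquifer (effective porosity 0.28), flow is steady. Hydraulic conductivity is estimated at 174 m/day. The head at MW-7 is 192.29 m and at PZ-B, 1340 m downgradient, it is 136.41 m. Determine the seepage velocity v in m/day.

25.9

Hydraulic gradient i = (192.29 − 136.41) / 1340 = 55.88 / 1340 = 0.04170.
Darcy flux q = K · i = 174.0 × 0.04170 = 7.256 m/day.
Seepage velocity v = q / n_e = 7.256 / 0.28 = 25.91 m/day.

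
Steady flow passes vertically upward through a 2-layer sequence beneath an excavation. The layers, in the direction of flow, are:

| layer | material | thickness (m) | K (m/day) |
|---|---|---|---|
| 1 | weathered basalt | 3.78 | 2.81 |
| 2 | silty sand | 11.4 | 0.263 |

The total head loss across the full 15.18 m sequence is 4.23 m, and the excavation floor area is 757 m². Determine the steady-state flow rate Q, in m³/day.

Flow is perpendicular to layering, so the layers act in series and the equivalent K is the thickness-weighted harmonic mean.
Total thickness L = 3.78 + 11.4 = 15.18 m.
Σ(b_i/K_i) = 3.78/2.81 + 11.4/0.263 = 44.69 d.
K_eq = L / Σ(b_i/K_i) = 15.18 / 44.69 = 0.3397 m/day.
Q = K_eq · A · (Δh/L) = 0.3397 × 757 × (4.23/15.18) = 71.65 m³/day.

71.6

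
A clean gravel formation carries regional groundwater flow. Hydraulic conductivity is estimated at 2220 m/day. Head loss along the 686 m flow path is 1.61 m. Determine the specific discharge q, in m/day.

Hydraulic gradient i = Δh / L = 1.61 / 686 = 0.002347.
Specific discharge q = K · i = 2220 × 0.002347 = 5.210 m/day.

5.21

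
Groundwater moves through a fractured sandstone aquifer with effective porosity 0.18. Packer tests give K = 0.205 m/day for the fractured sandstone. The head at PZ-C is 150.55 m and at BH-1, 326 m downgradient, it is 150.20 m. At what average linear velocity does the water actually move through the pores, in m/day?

Hydraulic gradient i = (150.55 − 150.20) / 326 = 0.35 / 326 = 0.001074.
Darcy flux q = K · i = 0.2050 × 0.001074 = 0.0002201 m/day.
Seepage velocity v = q / n_e = 0.0002201 / 0.18 = 0.001223 m/day.

0.00122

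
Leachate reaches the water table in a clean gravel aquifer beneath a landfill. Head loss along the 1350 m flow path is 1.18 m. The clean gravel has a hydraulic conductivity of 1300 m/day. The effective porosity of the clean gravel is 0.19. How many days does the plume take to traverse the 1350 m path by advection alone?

Hydraulic gradient i = Δh / L = 1.18 / 1350 = 0.0008741.
Darcy flux q = K · i = 1300 × 0.0008741 = 1.136 m/day.
Seepage velocity v = q / n_e = 1.136 / 0.19 = 5.981 m/day.
Travel time t = L / v = 1350 / 5.981 = 225.7 days.

226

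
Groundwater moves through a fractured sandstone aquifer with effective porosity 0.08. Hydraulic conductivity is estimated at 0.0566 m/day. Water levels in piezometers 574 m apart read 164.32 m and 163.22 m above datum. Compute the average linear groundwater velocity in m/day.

Hydraulic gradient i = (164.32 − 163.22) / 574 = 1.1 / 574 = 0.001916.
Darcy flux q = K · i = 0.05660 × 0.001916 = 0.0001085 m/day.
Seepage velocity v = q / n_e = 0.0001085 / 0.08 = 0.001356 m/day.

0.00136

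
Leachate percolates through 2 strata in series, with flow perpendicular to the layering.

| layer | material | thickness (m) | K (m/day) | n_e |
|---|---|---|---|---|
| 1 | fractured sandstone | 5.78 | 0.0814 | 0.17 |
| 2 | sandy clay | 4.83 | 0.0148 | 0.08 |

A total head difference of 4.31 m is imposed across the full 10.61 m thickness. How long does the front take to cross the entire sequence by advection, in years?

With flow normal to the layers, continuity requires the same specific discharge q through every layer.
Σ(b_i/K_i) = 5.78/0.0814 + 4.83/0.0148 = 397.4 d.
q = Δh / Σ(b_i/K_i) = 4.31 / 397.4 = 0.01085 m/day.
In each layer the seepage velocity is v_i = q/n_i, so the layer transit time is t_i = b_i·n_i / q:
  layer 1 (fractured sandstone): t_1 = 5.78 × 0.17 / 0.01085 = 90.59 d
  layer 2 (sandy clay): t_2 = 4.83 × 0.08 / 0.01085 = 35.62 d
Total t = Σ t_i = 126.2 days = 0.3456 years.

0.346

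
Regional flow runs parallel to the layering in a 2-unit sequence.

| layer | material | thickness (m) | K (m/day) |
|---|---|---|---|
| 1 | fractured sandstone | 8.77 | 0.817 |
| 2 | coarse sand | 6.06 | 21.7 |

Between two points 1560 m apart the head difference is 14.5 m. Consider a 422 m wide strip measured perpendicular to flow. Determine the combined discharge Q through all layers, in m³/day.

Flow is parallel to layering, so each bed carries its own Darcy discharge and the transmissivities add.
Σ(K_i·b_i) = 0.817×8.77 + 21.7×6.06 = 138.7 m²/day.
Hydraulic gradient i = Δh / L = 14.5 / 1560 = 0.009295.
Q = Σ(K_i·b_i) · W · i = 138.7 × 422 × 0.009295 = 543.9 m³/day.

544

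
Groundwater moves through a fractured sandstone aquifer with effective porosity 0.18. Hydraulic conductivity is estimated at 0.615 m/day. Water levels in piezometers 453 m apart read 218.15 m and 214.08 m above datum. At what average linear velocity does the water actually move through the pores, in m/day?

0.0307

Hydraulic gradient i = (218.15 − 214.08) / 453 = 4.07 / 453 = 0.008985.
Darcy flux q = K · i = 0.6150 × 0.008985 = 0.005525 m/day.
Seepage velocity v = q / n_e = 0.005525 / 0.18 = 0.03070 m/day.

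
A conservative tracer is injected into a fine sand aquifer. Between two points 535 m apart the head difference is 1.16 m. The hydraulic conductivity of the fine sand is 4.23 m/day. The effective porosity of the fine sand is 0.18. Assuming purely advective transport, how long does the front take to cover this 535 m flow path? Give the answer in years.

Hydraulic gradient i = Δh / L = 1.16 / 535 = 0.002168.
Darcy flux q = K · i = 4.230 × 0.002168 = 0.009172 m/day.
Seepage velocity v = q / n_e = 0.009172 / 0.18 = 0.05095 m/day.
Travel time t = L / v = 535 / 0.05095 = 10500 days = 28.75 years.

28.7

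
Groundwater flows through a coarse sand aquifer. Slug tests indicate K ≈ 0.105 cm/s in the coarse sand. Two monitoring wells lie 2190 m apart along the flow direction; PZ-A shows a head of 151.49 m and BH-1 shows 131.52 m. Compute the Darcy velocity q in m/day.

Convert K: 0.105 cm/s × 864 = 90.72 m/day.
Hydraulic gradient i = (151.49 − 131.52) / 2190 = 19.97 / 2190 = 0.009119.
Specific discharge q = K · i = 90.72 × 0.009119 = 0.8273 m/day.

0.827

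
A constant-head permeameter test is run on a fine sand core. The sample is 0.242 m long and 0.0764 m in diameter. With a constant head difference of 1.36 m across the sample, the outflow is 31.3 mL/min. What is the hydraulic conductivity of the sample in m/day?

Cross-sectional area A = π·(d/2)² = π × (0.0764/2)² = 0.004584 m².
Convert discharge: 31.3 mL/min = 5.217e-07 m³/s.
Darcy's law rearranged: K = Q·L / (A·Δh) = 5.217e-07 × 0.242 / (0.004584 × 1.36) = 2.025e-05 m/s = 1.749 m/day.

1.75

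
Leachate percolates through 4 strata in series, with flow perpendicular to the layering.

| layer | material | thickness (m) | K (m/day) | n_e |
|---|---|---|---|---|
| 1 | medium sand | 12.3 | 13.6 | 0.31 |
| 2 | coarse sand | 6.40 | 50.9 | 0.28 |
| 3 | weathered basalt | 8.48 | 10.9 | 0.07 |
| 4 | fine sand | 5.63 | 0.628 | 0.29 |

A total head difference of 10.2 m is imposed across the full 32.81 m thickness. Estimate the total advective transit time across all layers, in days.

With flow normal to the layers, continuity requires the same specific discharge q through every layer.
Σ(b_i/K_i) = 12.3/13.6 + 6.40/50.9 + 8.48/10.9 + 5.63/0.628 = 10.77 d.
q = Δh / Σ(b_i/K_i) = 10.2 / 10.77 = 0.9468 m/day.
In each layer the seepage velocity is v_i = q/n_i, so the layer transit time is t_i = b_i·n_i / q:
  layer 1 (medium sand): t_1 = 12.3 × 0.31 / 0.9468 = 4.027 d
  layer 2 (coarse sand): t_2 = 6.40 × 0.28 / 0.9468 = 1.893 d
  layer 3 (weathered basalt): t_3 = 8.48 × 0.07 / 0.9468 = 0.6270 d
  layer 4 (fine sand): t_4 = 5.63 × 0.29 / 0.9468 = 1.724 d
Total t = Σ t_i = 8.271 days.

8.27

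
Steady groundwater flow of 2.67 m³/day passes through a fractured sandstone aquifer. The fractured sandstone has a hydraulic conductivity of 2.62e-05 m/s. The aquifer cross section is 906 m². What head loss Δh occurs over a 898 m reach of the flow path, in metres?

1.17

Convert K: 2.62e-05 m/s × 86400 = 2.264 m/day.
From Q = K·A·i, i = Q / (K·A) = 2.67 / (2.264 × 906.0) = 0.001302.
Head loss Δh = i · L = 0.001302 × 898 = 1.169 m.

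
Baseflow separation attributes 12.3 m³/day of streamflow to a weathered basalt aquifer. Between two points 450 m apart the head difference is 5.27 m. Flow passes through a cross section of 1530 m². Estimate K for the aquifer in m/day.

0.686

Hydraulic gradient i = Δh / L = 5.27 / 450 = 0.01171.
From Q = K·A·i, K = Q / (A·i) = 12.3 / (1530 × 0.01171) = 0.6865 m/day.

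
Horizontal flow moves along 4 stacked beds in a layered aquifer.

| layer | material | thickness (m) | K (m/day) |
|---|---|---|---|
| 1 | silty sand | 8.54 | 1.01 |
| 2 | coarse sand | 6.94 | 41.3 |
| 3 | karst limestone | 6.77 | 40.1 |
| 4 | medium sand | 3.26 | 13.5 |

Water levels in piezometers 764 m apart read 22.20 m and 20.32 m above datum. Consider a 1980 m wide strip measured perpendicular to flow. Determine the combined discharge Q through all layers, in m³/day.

2980

Flow is parallel to layering, so each bed carries its own Darcy discharge and the transmissivities add.
Σ(K_i·b_i) = 1.01×8.54 + 41.3×6.94 + 40.1×6.77 + 13.5×3.26 = 610.7 m²/day.
Hydraulic gradient i = (22.20 − 20.32) / 764 = 1.88 / 764 = 0.002461.
Q = Σ(K_i·b_i) · W · i = 610.7 × 1980 × 0.002461 = 2976 m³/day.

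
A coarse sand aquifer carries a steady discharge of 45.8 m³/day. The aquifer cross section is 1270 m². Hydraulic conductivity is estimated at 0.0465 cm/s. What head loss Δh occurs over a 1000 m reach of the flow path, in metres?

Convert K: 0.0465 cm/s × 864 = 40.18 m/day.
From Q = K·A·i, i = Q / (K·A) = 45.8 / (40.18 × 1270) = 0.0008976.
Head loss Δh = i · L = 0.0008976 × 1000 = 0.8976 m.

0.898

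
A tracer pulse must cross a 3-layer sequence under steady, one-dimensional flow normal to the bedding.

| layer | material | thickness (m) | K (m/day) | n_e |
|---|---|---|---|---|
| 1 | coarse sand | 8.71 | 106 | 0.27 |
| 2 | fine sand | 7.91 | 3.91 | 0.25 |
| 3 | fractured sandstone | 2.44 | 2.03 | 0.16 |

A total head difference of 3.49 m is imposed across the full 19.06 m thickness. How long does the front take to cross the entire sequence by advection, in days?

With flow normal to the layers, continuity requires the same specific discharge q through every layer.
Σ(b_i/K_i) = 8.71/106 + 7.91/3.91 + 2.44/2.03 = 3.307 d.
q = Δh / Σ(b_i/K_i) = 3.49 / 3.307 = 1.055 m/day.
In each layer the seepage velocity is v_i = q/n_i, so the layer transit time is t_i = b_i·n_i / q:
  layer 1 (coarse sand): t_1 = 8.71 × 0.27 / 1.055 = 2.228 d
  layer 2 (fine sand): t_2 = 7.91 × 0.25 / 1.055 = 1.874 d
  layer 3 (fractured sandstone): t_3 = 2.44 × 0.16 / 1.055 = 0.3699 d
Total t = Σ t_i = 4.472 days.

4.47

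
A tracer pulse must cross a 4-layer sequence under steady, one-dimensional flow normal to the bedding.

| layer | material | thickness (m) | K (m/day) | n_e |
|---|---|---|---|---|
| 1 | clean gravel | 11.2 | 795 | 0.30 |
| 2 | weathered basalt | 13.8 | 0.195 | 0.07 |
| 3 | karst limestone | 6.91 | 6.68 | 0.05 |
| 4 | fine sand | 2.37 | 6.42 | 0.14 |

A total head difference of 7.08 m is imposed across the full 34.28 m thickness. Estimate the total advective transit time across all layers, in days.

With flow normal to the layers, continuity requires the same specific discharge q through every layer.
Σ(b_i/K_i) = 11.2/795 + 13.8/0.195 + 6.91/6.68 + 2.37/6.42 = 72.19 d.
q = Δh / Σ(b_i/K_i) = 7.08 / 72.19 = 0.09808 m/day.
In each layer the seepage velocity is v_i = q/n_i, so the layer transit time is t_i = b_i·n_i / q:
  layer 1 (clean gravel): t_1 = 11.2 × 0.30 / 0.09808 = 34.26 d
  layer 2 (weathered basalt): t_2 = 13.8 × 0.07 / 0.09808 = 9.849 d
  layer 3 (karst limestone): t_3 = 6.91 × 0.05 / 0.09808 = 3.523 d
  layer 4 (fine sand): t_4 = 2.37 × 0.14 / 0.09808 = 3.383 d
Total t = Σ t_i = 51.01 days.

51.0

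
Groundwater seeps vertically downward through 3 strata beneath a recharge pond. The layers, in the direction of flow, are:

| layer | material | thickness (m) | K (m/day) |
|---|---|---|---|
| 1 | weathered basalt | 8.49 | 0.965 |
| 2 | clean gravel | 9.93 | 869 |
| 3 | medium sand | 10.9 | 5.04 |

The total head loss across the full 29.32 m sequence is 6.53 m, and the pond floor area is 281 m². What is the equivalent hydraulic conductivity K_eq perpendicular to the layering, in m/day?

2.67

Flow is perpendicular to layering, so the layers act in series and the equivalent K is the thickness-weighted harmonic mean.
Total thickness L = 8.49 + 9.93 + 10.9 = 29.32 m.
Σ(b_i/K_i) = 8.49/0.965 + 9.93/869 + 10.9/5.04 = 10.97 d.
K_eq = L / Σ(b_i/K_i) = 29.32 / 10.97 = 2.672 m/day.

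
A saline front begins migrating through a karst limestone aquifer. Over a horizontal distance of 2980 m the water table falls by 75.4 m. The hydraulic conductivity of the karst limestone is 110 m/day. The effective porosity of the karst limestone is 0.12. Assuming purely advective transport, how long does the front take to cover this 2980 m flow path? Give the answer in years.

0.352

Hydraulic gradient i = Δh / L = 75.4 / 2980 = 0.02530.
Darcy flux q = K · i = 110.0 × 0.02530 = 2.783 m/day.
Seepage velocity v = q / n_e = 2.783 / 0.12 = 23.19 m/day.
Travel time t = L / v = 2980 / 23.19 = 128.5 days = 0.3518 years.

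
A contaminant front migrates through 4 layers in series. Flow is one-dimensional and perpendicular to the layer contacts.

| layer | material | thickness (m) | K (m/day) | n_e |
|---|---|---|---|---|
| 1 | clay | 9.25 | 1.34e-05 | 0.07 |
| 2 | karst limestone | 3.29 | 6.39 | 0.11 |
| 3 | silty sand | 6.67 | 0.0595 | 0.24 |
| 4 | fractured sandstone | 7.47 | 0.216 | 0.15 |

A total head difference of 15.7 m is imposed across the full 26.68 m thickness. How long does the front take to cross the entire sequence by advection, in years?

With flow normal to the layers, continuity requires the same specific discharge q through every layer.
Σ(b_i/K_i) = 9.25/1.34e-05 + 3.29/6.39 + 6.67/0.0595 + 7.47/0.216 = 6.904e+05 d.
q = Δh / Σ(b_i/K_i) = 15.7 / 6.904e+05 = 2.274e-05 m/day.
In each layer the seepage velocity is v_i = q/n_i, so the layer transit time is t_i = b_i·n_i / q:
  layer 1 (clay): t_1 = 9.25 × 0.07 / 2.274e-05 = 28475 d
  layer 2 (karst limestone): t_2 = 3.29 × 0.11 / 2.274e-05 = 15915 d
  layer 3 (silty sand): t_3 = 6.67 × 0.24 / 2.274e-05 = 70399 d
  layer 4 (fractured sandstone): t_4 = 7.47 × 0.15 / 2.274e-05 = 49277 d
Total t = Σ t_i = 1.641e+05 days = 449.2 years.

449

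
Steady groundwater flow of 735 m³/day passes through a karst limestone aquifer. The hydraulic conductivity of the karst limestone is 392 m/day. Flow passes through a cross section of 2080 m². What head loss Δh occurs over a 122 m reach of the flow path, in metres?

0.110

From Q = K·A·i, i = Q / (K·A) = 735 / (392.0 × 2080) = 0.0009014.
Head loss Δh = i · L = 0.0009014 × 122 = 0.1100 m.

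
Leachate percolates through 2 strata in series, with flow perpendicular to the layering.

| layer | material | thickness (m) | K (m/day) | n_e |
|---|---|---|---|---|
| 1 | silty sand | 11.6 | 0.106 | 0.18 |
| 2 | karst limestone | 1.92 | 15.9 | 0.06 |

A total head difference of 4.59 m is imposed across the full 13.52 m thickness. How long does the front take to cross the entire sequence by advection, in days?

52.6

With flow normal to the layers, continuity requires the same specific discharge q through every layer.
Σ(b_i/K_i) = 11.6/0.106 + 1.92/15.9 = 109.6 d.
q = Δh / Σ(b_i/K_i) = 4.59 / 109.6 = 0.04190 m/day.
In each layer the seepage velocity is v_i = q/n_i, so the layer transit time is t_i = b_i·n_i / q:
  layer 1 (silty sand): t_1 = 11.6 × 0.18 / 0.04190 = 49.84 d
  layer 2 (karst limestone): t_2 = 1.92 × 0.06 / 0.04190 = 2.750 d
Total t = Σ t_i = 52.59 days.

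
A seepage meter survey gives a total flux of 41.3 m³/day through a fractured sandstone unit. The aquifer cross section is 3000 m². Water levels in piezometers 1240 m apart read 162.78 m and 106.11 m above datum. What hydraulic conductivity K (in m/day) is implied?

0.301

Hydraulic gradient i = (162.78 − 106.11) / 1240 = 56.67 / 1240 = 0.04570.
From Q = K·A·i, K = Q / (A·i) = 41.3 / (3000 × 0.04570) = 0.3012 m/day.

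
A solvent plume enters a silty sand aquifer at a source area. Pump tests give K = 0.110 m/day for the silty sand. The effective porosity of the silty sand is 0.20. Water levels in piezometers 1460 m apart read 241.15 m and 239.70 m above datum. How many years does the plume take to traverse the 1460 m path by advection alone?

7320

Hydraulic gradient i = (241.15 − 239.70) / 1460 = 1.45 / 1460 = 0.0009932.
Darcy flux q = K · i = 0.1100 × 0.0009932 = 0.0001092 m/day.
Seepage velocity v = q / n_e = 0.0001092 / 0.20 = 0.0005462 m/day.
Travel time t = L / v = 1460 / 0.0005462 = 2.673e+06 days = 7318 years.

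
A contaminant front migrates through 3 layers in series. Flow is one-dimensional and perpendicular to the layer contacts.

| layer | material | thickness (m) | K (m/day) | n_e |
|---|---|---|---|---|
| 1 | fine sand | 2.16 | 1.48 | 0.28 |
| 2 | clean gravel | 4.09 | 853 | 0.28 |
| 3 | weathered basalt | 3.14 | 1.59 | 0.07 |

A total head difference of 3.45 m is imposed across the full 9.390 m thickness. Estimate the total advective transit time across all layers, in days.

With flow normal to the layers, continuity requires the same specific discharge q through every layer.
Σ(b_i/K_i) = 2.16/1.48 + 4.09/853 + 3.14/1.59 = 3.439 d.
q = Δh / Σ(b_i/K_i) = 3.45 / 3.439 = 1.003 m/day.
In each layer the seepage velocity is v_i = q/n_i, so the layer transit time is t_i = b_i·n_i / q:
  layer 1 (fine sand): t_1 = 2.16 × 0.28 / 1.003 = 0.6029 d
  layer 2 (clean gravel): t_2 = 4.09 × 0.28 / 1.003 = 1.142 d
  layer 3 (weathered basalt): t_3 = 3.14 × 0.07 / 1.003 = 0.2191 d
Total t = Σ t_i = 1.964 days.

1.96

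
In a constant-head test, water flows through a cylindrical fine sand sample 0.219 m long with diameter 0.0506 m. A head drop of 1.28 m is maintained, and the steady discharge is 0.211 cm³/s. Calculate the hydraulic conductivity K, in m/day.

Cross-sectional area A = π·(d/2)² = π × (0.0506/2)² = 0.002011 m².
Convert discharge: 0.211 cm³/s = 2.110e-07 m³/s.
Darcy's law rearranged: K = Q·L / (A·Δh) = 2.110e-07 × 0.219 / (0.002011 × 1.28) = 1.795e-05 m/s = 1.551 m/day.

1.55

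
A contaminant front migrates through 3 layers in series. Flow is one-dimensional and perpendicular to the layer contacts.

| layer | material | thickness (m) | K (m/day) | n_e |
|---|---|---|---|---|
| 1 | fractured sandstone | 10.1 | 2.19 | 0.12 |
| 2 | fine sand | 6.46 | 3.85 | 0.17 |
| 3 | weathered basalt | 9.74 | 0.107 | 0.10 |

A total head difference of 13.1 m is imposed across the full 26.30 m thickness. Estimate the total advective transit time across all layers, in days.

24.4

With flow normal to the layers, continuity requires the same specific discharge q through every layer.
Σ(b_i/K_i) = 10.1/2.19 + 6.46/3.85 + 9.74/0.107 = 97.32 d.
q = Δh / Σ(b_i/K_i) = 13.1 / 97.32 = 0.1346 m/day.
In each layer the seepage velocity is v_i = q/n_i, so the layer transit time is t_i = b_i·n_i / q:
  layer 1 (fractured sandstone): t_1 = 10.1 × 0.12 / 0.1346 = 9.004 d
  layer 2 (fine sand): t_2 = 6.46 × 0.17 / 0.1346 = 8.158 d
  layer 3 (weathered basalt): t_3 = 9.74 × 0.10 / 0.1346 = 7.236 d
Total t = Σ t_i = 24.40 days.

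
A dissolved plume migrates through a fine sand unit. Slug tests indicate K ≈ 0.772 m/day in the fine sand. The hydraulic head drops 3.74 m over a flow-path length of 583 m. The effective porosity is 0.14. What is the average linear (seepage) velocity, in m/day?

0.0354

Hydraulic gradient i = Δh / L = 3.74 / 583 = 0.006415.
Darcy flux q = K · i = 0.7720 × 0.006415 = 0.004952 m/day.
Seepage velocity v = q / n_e = 0.004952 / 0.14 = 0.03537 m/day.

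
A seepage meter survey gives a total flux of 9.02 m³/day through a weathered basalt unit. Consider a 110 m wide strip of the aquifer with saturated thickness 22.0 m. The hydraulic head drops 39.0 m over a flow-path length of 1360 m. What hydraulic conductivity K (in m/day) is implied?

Cross-sectional area A = 110 × 22.0 = 2420 m².
Hydraulic gradient i = Δh / L = 39.0 / 1360 = 0.02868.
From Q = K·A·i, K = Q / (A·i) = 9.02 / (2420 × 0.02868) = 0.1300 m/day.

0.130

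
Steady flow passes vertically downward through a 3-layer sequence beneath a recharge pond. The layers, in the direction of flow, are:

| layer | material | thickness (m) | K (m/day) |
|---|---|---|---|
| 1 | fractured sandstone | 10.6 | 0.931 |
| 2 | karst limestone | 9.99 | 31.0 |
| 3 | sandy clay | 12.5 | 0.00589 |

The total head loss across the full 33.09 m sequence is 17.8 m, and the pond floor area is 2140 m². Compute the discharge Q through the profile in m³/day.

17.9

Flow is perpendicular to layering, so the layers act in series and the equivalent K is the thickness-weighted harmonic mean.
Total thickness L = 10.6 + 9.99 + 12.5 = 33.09 m.
Σ(b_i/K_i) = 10.6/0.931 + 9.99/31.0 + 12.5/0.00589 = 2134 d.
K_eq = L / Σ(b_i/K_i) = 33.09 / 2134 = 0.01551 m/day.
Q = K_eq · A · (Δh/L) = 0.01551 × 2140 × (17.8/33.09) = 17.85 m³/day.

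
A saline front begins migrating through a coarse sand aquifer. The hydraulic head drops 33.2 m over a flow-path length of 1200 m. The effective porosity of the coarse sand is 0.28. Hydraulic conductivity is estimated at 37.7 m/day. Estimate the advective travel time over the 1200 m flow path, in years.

0.882

Hydraulic gradient i = Δh / L = 33.2 / 1200 = 0.02767.
Darcy flux q = K · i = 37.70 × 0.02767 = 1.043 m/day.
Seepage velocity v = q / n_e = 1.043 / 0.28 = 3.725 m/day.
Travel time t = L / v = 1200 / 3.725 = 322.1 days = 0.8820 years.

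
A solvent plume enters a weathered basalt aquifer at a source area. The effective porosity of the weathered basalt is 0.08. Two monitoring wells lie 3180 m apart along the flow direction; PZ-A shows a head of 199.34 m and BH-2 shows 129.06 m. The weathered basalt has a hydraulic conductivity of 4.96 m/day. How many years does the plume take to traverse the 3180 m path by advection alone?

Hydraulic gradient i = (199.34 − 129.06) / 3180 = 70.28 / 3180 = 0.02210.
Darcy flux q = K · i = 4.960 × 0.02210 = 0.1096 m/day.
Seepage velocity v = q / n_e = 0.1096 / 0.08 = 1.370 m/day.
Travel time t = L / v = 3180 / 1.370 = 2321 days = 6.354 years.

6.35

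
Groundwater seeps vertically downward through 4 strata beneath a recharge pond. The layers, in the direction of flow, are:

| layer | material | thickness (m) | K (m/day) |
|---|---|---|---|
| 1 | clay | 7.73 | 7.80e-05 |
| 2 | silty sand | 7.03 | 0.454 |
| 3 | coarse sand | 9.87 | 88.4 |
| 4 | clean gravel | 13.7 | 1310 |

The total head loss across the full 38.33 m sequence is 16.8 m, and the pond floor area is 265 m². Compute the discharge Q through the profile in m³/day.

0.0449

Flow is perpendicular to layering, so the layers act in series and the equivalent K is the thickness-weighted harmonic mean.
Total thickness L = 7.73 + 7.03 + 9.87 + 13.7 = 38.33 m.
Σ(b_i/K_i) = 7.73/7.80e-05 + 7.03/0.454 + 9.87/88.4 + 13.7/1310 = 99118 d.
K_eq = L / Σ(b_i/K_i) = 38.33 / 99118 = 0.0003867 m/day.
Q = K_eq · A · (Δh/L) = 0.0003867 × 265 × (16.8/38.33) = 0.04492 m³/day.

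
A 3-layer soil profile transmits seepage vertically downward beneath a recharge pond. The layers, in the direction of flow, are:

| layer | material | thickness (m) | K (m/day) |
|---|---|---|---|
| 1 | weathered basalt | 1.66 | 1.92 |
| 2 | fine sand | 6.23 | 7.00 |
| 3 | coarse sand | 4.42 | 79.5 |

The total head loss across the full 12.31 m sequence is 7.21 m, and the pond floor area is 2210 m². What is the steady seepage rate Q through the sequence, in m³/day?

8800

Flow is perpendicular to layering, so the layers act in series and the equivalent K is the thickness-weighted harmonic mean.
Total thickness L = 1.66 + 6.23 + 4.42 = 12.31 m.
Σ(b_i/K_i) = 1.66/1.92 + 6.23/7.00 + 4.42/79.5 = 1.810 d.
K_eq = L / Σ(b_i/K_i) = 12.31 / 1.810 = 6.800 m/day.
Q = K_eq · A · (Δh/L) = 6.800 × 2210 × (7.21/12.31) = 8802 m³/day.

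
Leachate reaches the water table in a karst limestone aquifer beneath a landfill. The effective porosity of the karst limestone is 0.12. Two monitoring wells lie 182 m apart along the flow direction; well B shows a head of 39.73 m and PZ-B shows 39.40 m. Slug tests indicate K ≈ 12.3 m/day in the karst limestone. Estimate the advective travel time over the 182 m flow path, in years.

2.68

Hydraulic gradient i = (39.73 − 39.40) / 182 = 0.33 / 182 = 0.001813.
Darcy flux q = K · i = 12.30 × 0.001813 = 0.02230 m/day.
Seepage velocity v = q / n_e = 0.02230 / 0.12 = 0.1859 m/day.
Travel time t = L / v = 182 / 0.1859 = 979.3 days = 2.681 years.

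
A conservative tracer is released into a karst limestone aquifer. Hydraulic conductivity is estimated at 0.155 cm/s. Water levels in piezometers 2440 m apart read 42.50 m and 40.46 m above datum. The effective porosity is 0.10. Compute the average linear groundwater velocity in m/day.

1.12

Convert K: 0.155 cm/s × 864 = 133.9 m/day.
Hydraulic gradient i = (42.50 − 40.46) / 2440 = 2.04 / 2440 = 0.0008361.
Darcy flux q = K · i = 133.9 × 0.0008361 = 0.1120 m/day.
Seepage velocity v = q / n_e = 0.1120 / 0.10 = 1.120 m/day.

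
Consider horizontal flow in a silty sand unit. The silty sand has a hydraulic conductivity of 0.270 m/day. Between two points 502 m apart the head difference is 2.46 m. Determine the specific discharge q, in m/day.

0.00132

Hydraulic gradient i = Δh / L = 2.46 / 502 = 0.004900.
Specific discharge q = K · i = 0.2700 × 0.004900 = 0.001323 m/day.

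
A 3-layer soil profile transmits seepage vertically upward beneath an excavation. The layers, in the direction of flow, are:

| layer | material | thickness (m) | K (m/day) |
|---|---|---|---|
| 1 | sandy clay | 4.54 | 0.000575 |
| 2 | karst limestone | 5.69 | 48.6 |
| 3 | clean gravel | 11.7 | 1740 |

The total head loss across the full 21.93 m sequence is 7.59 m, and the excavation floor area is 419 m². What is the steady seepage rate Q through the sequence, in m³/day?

0.403

Flow is perpendicular to layering, so the layers act in series and the equivalent K is the thickness-weighted harmonic mean.
Total thickness L = 4.54 + 5.69 + 11.7 = 21.93 m.
Σ(b_i/K_i) = 4.54/0.000575 + 5.69/48.6 + 11.7/1740 = 7896 d.
K_eq = L / Σ(b_i/K_i) = 21.93 / 7896 = 0.002777 m/day.
Q = K_eq · A · (Δh/L) = 0.002777 × 419 × (7.59/21.93) = 0.4028 m³/day.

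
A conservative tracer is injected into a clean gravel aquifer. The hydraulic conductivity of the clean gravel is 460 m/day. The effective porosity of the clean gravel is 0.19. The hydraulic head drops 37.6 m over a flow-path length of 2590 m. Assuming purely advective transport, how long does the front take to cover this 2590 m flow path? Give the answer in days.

73.7

Hydraulic gradient i = Δh / L = 37.6 / 2590 = 0.01452.
Darcy flux q = K · i = 460.0 × 0.01452 = 6.678 m/day.
Seepage velocity v = q / n_e = 6.678 / 0.19 = 35.15 m/day.
Travel time t = L / v = 2590 / 35.15 = 73.69 days.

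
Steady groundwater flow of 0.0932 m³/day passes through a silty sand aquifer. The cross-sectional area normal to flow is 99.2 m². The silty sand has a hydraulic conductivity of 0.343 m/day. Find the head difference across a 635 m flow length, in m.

From Q = K·A·i, i = Q / (K·A) = 0.0932 / (0.3430 × 99.20) = 0.002739.
Head loss Δh = i · L = 0.002739 × 635 = 1.739 m.

1.74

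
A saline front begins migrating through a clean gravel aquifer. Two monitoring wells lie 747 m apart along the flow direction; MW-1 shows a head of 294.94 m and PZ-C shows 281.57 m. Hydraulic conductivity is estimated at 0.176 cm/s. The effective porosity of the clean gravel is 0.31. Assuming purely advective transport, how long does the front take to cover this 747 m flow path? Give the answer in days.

85.1

Convert K: 0.176 cm/s × 864 = 152.1 m/day.
Hydraulic gradient i = (294.94 − 281.57) / 747 = 13.37 / 747 = 0.01790.
Darcy flux q = K · i = 152.1 × 0.01790 = 2.722 m/day.
Seepage velocity v = q / n_e = 2.722 / 0.31 = 8.780 m/day.
Travel time t = L / v = 747 / 8.780 = 85.08 days.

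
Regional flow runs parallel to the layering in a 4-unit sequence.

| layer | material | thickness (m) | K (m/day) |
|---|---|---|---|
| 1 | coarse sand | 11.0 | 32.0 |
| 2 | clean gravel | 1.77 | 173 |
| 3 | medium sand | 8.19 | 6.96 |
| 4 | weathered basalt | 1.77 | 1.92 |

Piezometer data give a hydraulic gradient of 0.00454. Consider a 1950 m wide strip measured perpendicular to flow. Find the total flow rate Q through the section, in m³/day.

6360

Flow is parallel to layering, so each bed carries its own Darcy discharge and the transmissivities add.
Σ(K_i·b_i) = 32.0×11.0 + 173×1.77 + 6.96×8.19 + 1.92×1.77 = 718.6 m²/day.
Hydraulic gradient i = 0.00454.
Q = Σ(K_i·b_i) · W · i = 718.6 × 1950 × 0.004540 = 6362 m³/day.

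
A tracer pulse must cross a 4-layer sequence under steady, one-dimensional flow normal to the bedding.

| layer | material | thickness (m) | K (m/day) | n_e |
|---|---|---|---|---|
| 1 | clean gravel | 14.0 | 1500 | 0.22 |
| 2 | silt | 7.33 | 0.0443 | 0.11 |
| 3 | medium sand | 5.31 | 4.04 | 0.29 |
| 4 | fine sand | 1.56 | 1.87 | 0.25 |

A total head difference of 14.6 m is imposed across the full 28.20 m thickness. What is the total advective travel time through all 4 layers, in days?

With flow normal to the layers, continuity requires the same specific discharge q through every layer.
Σ(b_i/K_i) = 14.0/1500 + 7.33/0.0443 + 5.31/4.04 + 1.56/1.87 = 167.6 d.
q = Δh / Σ(b_i/K_i) = 14.6 / 167.6 = 0.08710 m/day.
In each layer the seepage velocity is v_i = q/n_i, so the layer transit time is t_i = b_i·n_i / q:
  layer 1 (clean gravel): t_1 = 14.0 × 0.22 / 0.08710 = 35.36 d
  layer 2 (silt): t_2 = 7.33 × 0.11 / 0.08710 = 9.257 d
  layer 3 (medium sand): t_3 = 5.31 × 0.29 / 0.08710 = 17.68 d
  layer 4 (fine sand): t_4 = 1.56 × 0.25 / 0.08710 = 4.478 d
Total t = Σ t_i = 66.78 days.

66.8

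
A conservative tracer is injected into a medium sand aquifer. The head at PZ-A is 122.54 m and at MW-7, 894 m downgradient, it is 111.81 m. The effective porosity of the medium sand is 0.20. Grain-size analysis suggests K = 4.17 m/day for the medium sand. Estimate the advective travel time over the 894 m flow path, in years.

9.78

Hydraulic gradient i = (122.54 − 111.81) / 894 = 10.73 / 894 = 0.01200.
Darcy flux q = K · i = 4.170 × 0.01200 = 0.05005 m/day.
Seepage velocity v = q / n_e = 0.05005 / 0.20 = 0.2502 m/day.
Travel time t = L / v = 894 / 0.2502 = 3572 days = 9.781 years.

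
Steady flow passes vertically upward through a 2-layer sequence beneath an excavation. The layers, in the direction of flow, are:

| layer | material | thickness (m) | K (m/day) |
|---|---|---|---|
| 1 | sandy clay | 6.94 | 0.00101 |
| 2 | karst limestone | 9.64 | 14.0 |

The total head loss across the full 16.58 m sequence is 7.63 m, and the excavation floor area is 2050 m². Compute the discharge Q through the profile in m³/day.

2.28

Flow is perpendicular to layering, so the layers act in series and the equivalent K is the thickness-weighted harmonic mean.
Total thickness L = 6.94 + 9.64 = 16.58 m.
Σ(b_i/K_i) = 6.94/0.00101 + 9.64/14.0 = 6872 d.
K_eq = L / Σ(b_i/K_i) = 16.58 / 6872 = 0.002413 m/day.
Q = K_eq · A · (Δh/L) = 0.002413 × 2050 × (7.63/16.58) = 2.276 m³/day.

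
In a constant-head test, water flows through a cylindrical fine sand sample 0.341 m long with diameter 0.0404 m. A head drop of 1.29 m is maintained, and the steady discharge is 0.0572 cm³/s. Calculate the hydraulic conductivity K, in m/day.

Cross-sectional area A = π·(d/2)² = π × (0.0404/2)² = 0.001282 m².
Convert discharge: 0.0572 cm³/s = 5.720e-08 m³/s.
Darcy's law rearranged: K = Q·L / (A·Δh) = 5.720e-08 × 0.341 / (0.001282 × 1.29) = 1.180e-05 m/s = 1.019 m/day.

1.02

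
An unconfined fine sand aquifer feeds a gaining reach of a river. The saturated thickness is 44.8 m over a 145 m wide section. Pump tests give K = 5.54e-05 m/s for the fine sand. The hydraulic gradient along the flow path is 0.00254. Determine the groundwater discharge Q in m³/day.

Convert K: 5.54e-05 m/s × 86400 = 4.787 m/day.
Cross-sectional area A = 145 × 44.8 = 6496 m².
Hydraulic gradient i = 0.00254.
Darcy's law: Q = K · A · i = 4.787 × 6496 × 0.002540 = 78.98 m³/day.

79.0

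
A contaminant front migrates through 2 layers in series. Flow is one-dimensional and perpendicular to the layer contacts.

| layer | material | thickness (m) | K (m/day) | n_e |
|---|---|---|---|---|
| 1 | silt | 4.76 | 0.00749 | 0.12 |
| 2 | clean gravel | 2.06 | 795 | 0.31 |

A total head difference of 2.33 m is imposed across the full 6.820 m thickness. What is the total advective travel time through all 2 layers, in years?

0.903

With flow normal to the layers, continuity requires the same specific discharge q through every layer.
Σ(b_i/K_i) = 4.76/0.00749 + 2.06/795 = 635.5 d.
q = Δh / Σ(b_i/K_i) = 2.33 / 635.5 = 0.003666 m/day.
In each layer the seepage velocity is v_i = q/n_i, so the layer transit time is t_i = b_i·n_i / q:
  layer 1 (silt): t_1 = 4.76 × 0.12 / 0.003666 = 155.8 d
  layer 2 (clean gravel): t_2 = 2.06 × 0.31 / 0.003666 = 174.2 d
Total t = Σ t_i = 330.0 days = 0.9034 years.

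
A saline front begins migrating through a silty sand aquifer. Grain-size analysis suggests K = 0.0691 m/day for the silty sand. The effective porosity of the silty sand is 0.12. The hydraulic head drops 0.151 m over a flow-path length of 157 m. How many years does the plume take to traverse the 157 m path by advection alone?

Hydraulic gradient i = Δh / L = 0.151 / 157 = 0.0009618.
Darcy flux q = K · i = 0.06910 × 0.0009618 = 6.646e-05 m/day.
Seepage velocity v = q / n_e = 6.646e-05 / 0.12 = 0.0005538 m/day.
Travel time t = L / v = 157 / 0.0005538 = 2.835e+05 days = 776.1 years.

776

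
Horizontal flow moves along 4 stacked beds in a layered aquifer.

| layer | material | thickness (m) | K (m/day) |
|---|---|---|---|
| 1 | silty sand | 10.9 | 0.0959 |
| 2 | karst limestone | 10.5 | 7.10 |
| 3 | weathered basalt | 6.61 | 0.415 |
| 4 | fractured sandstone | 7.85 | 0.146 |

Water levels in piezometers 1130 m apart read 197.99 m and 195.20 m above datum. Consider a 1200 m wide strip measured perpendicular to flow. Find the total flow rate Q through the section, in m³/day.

235

Flow is parallel to layering, so each bed carries its own Darcy discharge and the transmissivities add.
Σ(K_i·b_i) = 0.0959×10.9 + 7.10×10.5 + 0.415×6.61 + 0.146×7.85 = 79.48 m²/day.
Hydraulic gradient i = (197.99 − 195.20) / 1130 = 2.79 / 1130 = 0.002469.
Q = Σ(K_i·b_i) · W · i = 79.48 × 1200 × 0.002469 = 235.5 m³/day.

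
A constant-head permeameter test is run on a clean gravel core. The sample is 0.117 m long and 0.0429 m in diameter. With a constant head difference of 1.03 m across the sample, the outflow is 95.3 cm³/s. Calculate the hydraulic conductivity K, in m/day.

647

Cross-sectional area A = π·(d/2)² = π × (0.0429/2)² = 0.001445 m².
Convert discharge: 95.3 cm³/s = 9.530e-05 m³/s.
Darcy's law rearranged: K = Q·L / (A·Δh) = 9.530e-05 × 0.117 / (0.001445 × 1.03) = 0.007489 m/s = 647.1 m/day.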